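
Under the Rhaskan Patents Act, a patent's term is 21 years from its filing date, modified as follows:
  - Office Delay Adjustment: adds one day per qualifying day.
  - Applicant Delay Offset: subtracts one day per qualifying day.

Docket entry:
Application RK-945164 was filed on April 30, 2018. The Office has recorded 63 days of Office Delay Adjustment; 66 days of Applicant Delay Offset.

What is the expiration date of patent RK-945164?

Base term: filing date + 21 years → 30 April 2039.
Office Delay Adjustment: +63 days → 2 July 2039.
Applicant Delay Offset: −66 days → 27 April 2039.

April 27, 2039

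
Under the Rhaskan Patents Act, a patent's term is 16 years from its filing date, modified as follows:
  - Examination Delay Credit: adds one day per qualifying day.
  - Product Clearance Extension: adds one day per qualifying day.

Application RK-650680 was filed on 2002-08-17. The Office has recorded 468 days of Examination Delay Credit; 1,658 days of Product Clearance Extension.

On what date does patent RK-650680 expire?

June 12, 2024

Base term: filing date + 16 years → 17 August 2018.
Examination Delay Credit: +468 days → 28 November 2019.
Product Clearance Extension: +1658 days → 12 June 2024.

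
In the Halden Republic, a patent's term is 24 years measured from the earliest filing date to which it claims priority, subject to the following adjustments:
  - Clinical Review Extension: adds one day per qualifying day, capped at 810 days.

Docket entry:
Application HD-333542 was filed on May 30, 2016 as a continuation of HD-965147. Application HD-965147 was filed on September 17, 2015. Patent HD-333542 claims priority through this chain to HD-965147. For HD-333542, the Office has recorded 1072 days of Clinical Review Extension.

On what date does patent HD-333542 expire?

2041-12-05

Earliest priority filing: 17 September 2015.
Base term: 17 September 2015 + 24 years → 17 September 2039.
Clinical Review Extension: 1072 days claimed exceeds the 810-day cap, so +810 days → 5 December 2041.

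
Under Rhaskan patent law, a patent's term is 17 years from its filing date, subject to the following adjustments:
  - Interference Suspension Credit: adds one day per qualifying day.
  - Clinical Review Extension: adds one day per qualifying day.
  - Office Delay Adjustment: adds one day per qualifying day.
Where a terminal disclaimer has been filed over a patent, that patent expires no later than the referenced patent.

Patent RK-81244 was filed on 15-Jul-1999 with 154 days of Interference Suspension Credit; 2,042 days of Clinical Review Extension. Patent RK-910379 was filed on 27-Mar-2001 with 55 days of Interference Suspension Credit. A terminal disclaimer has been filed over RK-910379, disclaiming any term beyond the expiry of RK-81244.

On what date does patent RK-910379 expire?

Natural term of RK-910379:
  Base: filing + 17 years → 27 March 2018.
  Interference Suspension Credit: +55 days → 21 May 2018.
Expiry of referenced patent RK-81244:
  Base: filing + 17 years → 15 July 2016.
  Interference Suspension Credit: +154 days → 16 December 2016.
  Clinical Review Extension: +2042 days → 20 July 2022.
Terminal disclaimer: RK-910379 expires on the earlier of 21 May 2018 and 20 July 2022.

May 21, 2018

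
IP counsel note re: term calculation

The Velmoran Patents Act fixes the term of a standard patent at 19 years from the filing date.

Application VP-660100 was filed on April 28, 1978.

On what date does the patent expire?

Filing date + 19 years → 28 April 1997.

April 28, 1997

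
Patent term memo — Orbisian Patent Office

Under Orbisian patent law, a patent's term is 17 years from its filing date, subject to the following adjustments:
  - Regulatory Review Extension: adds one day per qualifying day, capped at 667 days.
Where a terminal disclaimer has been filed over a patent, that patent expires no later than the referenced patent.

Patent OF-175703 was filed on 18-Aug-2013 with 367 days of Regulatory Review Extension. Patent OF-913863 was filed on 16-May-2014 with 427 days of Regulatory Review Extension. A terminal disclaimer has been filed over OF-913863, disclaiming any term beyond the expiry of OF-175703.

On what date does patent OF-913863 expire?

Natural term of OF-913863:
  Base: filing + 17 years → 16 May 2031.
  Regulatory Review Extension: 427 days (within the 667-day cap) → +427 days → 16 July 2032.
Expiry of referenced patent OF-175703:
  Base: filing + 17 years → 18 August 2030.
  Regulatory Review Extension: 367 days (within the 667-day cap) → +367 days → 20 August 2031.
Terminal disclaimer: OF-913863 expires on the earlier of 16 July 2032 and 20 August 2031.

August 20, 2031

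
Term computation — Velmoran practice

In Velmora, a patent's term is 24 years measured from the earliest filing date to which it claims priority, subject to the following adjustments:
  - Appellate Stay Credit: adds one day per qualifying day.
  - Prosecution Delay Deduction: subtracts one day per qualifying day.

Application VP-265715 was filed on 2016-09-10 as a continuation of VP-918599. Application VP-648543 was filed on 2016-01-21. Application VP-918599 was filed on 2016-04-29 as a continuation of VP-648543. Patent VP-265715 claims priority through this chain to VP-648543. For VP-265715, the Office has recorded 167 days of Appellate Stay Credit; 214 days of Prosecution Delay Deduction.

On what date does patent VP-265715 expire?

December 5, 2039

Earliest priority filing: 21 January 2016.
Base term: 21 January 2016 + 24 years → 21 January 2040.
Appellate Stay Credit: +167 days → 6 July 2040.
Prosecution Delay Deduction: −214 days → 5 December 2039.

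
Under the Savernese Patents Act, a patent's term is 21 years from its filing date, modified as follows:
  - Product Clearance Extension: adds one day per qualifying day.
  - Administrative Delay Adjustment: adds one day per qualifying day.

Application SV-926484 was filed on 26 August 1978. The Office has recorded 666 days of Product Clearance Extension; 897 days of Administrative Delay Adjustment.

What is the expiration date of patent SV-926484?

2003-12-06

Base term: filing date + 21 years → 26 August 1999.
Product Clearance Extension: +666 days → 22 June 2001.
Administrative Delay Adjustment: +897 days → 6 December 2003.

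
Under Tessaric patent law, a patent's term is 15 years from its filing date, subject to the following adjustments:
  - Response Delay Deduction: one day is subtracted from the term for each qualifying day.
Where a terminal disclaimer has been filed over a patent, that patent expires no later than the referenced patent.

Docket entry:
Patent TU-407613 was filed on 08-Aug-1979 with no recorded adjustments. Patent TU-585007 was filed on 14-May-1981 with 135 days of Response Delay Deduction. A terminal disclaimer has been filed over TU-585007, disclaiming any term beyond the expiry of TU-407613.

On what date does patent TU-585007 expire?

Natural term of TU-585007:
  Base: filing + 15 years → 14 May 1996.
  Response Delay Deduction: −135 days → 31 December 1995.
Expiry of referenced patent TU-407613:
  Base: filing + 15 years → 8 August 1994.
Terminal disclaimer: TU-585007 expires on the earlier of 31 December 1995 and 8 August 1994.

August 8, 1994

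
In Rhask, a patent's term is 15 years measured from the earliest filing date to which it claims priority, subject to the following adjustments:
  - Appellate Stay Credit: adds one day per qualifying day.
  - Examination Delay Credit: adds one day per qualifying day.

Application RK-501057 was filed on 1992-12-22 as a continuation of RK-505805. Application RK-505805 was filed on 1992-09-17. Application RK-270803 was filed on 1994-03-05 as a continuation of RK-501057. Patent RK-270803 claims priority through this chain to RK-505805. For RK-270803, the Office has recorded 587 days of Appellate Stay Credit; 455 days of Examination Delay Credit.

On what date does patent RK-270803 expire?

2010-07-25

Earliest priority filing: 17 September 1992.
Base term: 17 September 1992 + 15 years → 17 September 2007.
Appellate Stay Credit: +587 days → 26 April 2009.
Examination Delay Credit: +455 days → 25 July 2010.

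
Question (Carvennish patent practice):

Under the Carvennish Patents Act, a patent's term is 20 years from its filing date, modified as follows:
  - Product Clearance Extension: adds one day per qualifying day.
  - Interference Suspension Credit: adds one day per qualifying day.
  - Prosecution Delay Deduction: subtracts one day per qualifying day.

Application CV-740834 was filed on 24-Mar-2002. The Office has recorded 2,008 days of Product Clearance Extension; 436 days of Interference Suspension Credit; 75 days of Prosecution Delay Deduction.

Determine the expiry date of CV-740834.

2028-09-17

Base term: filing date + 20 years → 24 March 2022.
Product Clearance Extension: +2008 days → 22 September 2027.
Interference Suspension Credit: +436 days → 1 December 2028.
Prosecution Delay Deduction: −75 days → 17 September 2028.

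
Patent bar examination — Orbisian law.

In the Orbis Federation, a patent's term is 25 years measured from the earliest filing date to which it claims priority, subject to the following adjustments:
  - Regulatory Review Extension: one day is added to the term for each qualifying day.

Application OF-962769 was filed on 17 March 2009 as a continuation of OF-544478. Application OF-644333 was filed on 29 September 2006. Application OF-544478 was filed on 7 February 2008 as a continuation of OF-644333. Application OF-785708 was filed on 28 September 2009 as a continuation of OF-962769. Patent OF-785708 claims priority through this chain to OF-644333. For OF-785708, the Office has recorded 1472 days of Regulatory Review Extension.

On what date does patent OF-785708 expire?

Earliest priority filing: 29 September 2006.
Base term: 29 September 2006 + 25 years → 29 September 2031.
Regulatory Review Extension: +1472 days → 10 October 2035.

2035-10-10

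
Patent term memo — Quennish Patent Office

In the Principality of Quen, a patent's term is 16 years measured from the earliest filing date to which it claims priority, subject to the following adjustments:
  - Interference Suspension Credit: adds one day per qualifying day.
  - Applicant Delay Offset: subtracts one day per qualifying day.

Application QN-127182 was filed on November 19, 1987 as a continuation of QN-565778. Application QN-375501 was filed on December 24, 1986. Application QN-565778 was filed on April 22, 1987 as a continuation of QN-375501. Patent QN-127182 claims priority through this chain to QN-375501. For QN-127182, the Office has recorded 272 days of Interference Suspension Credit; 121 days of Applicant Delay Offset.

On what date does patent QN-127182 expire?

May 24, 2003

Earliest priority filing: 24 December 1986.
Base term: 24 December 1986 + 16 years → 24 December 2002.
Interference Suspension Credit: +272 days → 22 September 2003.
Applicant Delay Offset: −121 days → 24 May 2003.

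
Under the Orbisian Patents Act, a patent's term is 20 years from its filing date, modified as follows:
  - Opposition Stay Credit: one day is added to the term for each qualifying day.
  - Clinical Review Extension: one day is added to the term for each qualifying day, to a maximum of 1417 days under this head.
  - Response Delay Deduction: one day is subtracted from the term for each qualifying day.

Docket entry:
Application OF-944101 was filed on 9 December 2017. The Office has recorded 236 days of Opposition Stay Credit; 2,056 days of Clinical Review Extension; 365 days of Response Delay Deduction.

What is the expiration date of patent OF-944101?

June 19, 2041

Base term: filing date + 20 years → 9 December 2037.
Opposition Stay Credit: +236 days → 2 August 2038.
Clinical Review Extension: 2056 days claimed exceeds the 1417-day cap, so +1417 days → 19 June 2042.
Response Delay Deduction: −365 days → 19 June 2041.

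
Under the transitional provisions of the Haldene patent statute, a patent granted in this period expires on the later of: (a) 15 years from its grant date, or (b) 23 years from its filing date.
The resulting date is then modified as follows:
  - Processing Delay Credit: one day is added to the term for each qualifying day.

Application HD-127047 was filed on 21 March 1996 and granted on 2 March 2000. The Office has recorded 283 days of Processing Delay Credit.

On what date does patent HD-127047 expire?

2019-12-29

(a) grant + 15 years → 2 March 2015.
(b) filing + 23 years → 21 March 2019.
Later of the two: 21 March 2019.
Processing Delay Credit: +283 days → 29 December 2019.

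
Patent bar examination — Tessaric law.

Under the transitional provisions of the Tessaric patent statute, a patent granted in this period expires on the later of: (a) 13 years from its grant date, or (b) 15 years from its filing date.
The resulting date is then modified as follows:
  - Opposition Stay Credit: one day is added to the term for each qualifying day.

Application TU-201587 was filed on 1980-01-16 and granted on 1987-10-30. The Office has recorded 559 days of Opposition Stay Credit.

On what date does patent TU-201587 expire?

(a) grant + 13 years → 30 October 2000.
(b) filing + 15 years → 16 January 1995.
Later of the two: 30 October 2000.
Opposition Stay Credit: +559 days → 12 May 2002.

2002-05-12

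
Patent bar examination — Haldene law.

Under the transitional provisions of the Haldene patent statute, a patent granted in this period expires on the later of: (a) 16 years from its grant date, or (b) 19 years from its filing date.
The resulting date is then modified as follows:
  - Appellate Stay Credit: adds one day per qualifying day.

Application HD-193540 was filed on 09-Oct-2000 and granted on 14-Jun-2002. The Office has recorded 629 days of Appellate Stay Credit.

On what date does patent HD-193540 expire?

(a) grant + 16 years → 14 June 2018.
(b) filing + 19 years → 9 October 2019.
Later of the two: 9 October 2019.
Appellate Stay Credit: +629 days → 29 June 2021.

June 29, 2021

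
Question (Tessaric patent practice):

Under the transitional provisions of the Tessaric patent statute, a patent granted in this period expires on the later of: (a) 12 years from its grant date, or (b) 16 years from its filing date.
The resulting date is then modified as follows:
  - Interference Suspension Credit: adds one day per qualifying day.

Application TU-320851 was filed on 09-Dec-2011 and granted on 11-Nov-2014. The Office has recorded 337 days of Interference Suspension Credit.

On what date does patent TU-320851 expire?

November 10, 2028

(a) grant + 12 years → 11 November 2026.
(b) filing + 16 years → 9 December 2027.
Later of the two: 9 December 2027.
Interference Suspension Credit: +337 days → 10 November 2028.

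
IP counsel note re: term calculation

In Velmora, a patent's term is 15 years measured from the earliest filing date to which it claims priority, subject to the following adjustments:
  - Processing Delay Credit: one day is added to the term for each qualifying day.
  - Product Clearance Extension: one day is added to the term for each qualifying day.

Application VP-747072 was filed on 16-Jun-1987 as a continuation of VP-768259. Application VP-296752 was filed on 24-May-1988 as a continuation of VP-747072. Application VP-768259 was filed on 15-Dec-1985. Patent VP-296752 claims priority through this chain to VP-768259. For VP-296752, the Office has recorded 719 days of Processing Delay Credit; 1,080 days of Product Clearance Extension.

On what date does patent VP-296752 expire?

2005-11-18

Earliest priority filing: 15 December 1985.
Base term: 15 December 1985 + 15 years → 15 December 2000.
Processing Delay Credit: +719 days → 4 December 2002.
Product Clearance Extension: +1080 days → 18 November 2005.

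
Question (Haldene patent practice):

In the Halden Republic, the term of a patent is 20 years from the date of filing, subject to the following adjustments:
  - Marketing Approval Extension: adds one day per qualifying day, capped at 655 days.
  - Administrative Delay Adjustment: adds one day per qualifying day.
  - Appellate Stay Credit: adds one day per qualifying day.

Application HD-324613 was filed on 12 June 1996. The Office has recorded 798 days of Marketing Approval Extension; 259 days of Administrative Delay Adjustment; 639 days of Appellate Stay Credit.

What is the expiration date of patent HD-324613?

Base term: filing date + 20 years → 12 June 2016.
Marketing Approval Extension: 798 days claimed exceeds the 655-day cap, so +655 days → 29 March 2018.
Administrative Delay Adjustment: +259 days → 13 December 2018.
Appellate Stay Credit: +639 days → 12 September 2020.

September 12, 2020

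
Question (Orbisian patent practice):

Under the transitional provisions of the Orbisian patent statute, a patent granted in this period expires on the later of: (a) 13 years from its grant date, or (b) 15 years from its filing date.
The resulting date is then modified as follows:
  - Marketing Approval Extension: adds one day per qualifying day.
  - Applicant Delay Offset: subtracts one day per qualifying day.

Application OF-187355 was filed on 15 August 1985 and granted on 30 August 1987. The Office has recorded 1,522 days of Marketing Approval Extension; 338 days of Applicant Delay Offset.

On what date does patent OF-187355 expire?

November 27, 2003

(a) grant + 13 years → 30 August 2000.
(b) filing + 15 years → 15 August 2000.
Later of the two: 30 August 2000.
Marketing Approval Extension: +1522 days → 30 October 2004.
Applicant Delay Offset: −338 days → 27 November 2003.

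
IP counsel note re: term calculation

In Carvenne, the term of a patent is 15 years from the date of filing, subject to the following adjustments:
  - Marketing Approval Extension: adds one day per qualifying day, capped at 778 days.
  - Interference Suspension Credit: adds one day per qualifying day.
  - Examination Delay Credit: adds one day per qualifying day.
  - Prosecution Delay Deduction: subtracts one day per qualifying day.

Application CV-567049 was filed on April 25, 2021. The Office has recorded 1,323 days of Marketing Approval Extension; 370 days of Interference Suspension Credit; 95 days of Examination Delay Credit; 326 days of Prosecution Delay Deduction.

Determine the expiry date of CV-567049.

October 29, 2038

Base term: filing date + 15 years → 25 April 2036.
Marketing Approval Extension: 1323 days claimed exceeds the 778-day cap, so +778 days → 12 June 2038.
Interference Suspension Credit: +370 days → 17 June 2039.
Examination Delay Credit: +95 days → 20 September 2039.
Prosecution Delay Deduction: −326 days → 29 October 2038.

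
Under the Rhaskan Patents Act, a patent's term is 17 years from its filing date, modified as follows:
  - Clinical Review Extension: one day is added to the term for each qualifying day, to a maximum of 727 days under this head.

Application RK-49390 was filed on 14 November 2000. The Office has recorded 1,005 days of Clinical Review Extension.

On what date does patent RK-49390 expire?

Base term: filing date + 17 years → 14 November 2017.
Clinical Review Extension: 1005 days claimed exceeds the 727-day cap, so +727 days → 11 November 2019.

November 11, 2019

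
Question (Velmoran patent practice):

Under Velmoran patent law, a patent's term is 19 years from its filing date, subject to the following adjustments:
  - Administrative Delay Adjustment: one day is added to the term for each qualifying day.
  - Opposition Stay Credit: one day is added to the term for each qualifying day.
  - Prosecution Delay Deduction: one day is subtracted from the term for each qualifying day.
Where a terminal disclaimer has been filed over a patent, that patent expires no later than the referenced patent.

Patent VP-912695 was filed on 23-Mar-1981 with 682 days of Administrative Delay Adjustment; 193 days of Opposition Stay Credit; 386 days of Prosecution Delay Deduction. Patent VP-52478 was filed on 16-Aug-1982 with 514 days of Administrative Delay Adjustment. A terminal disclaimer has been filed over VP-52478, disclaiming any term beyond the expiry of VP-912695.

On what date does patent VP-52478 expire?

July 25, 2001

Natural term of VP-52478:
  Base: filing + 19 years → 16 August 2001.
  Administrative Delay Adjustment: +514 days → 12 January 2003.
Expiry of referenced patent VP-912695:
  Base: filing + 19 years → 23 March 2000.
  Administrative Delay Adjustment: +682 days → 3 February 2002.
  Opposition Stay Credit: +193 days → 15 August 2002.
  Prosecution Delay Deduction: −386 days → 25 July 2001.
Terminal disclaimer: VP-52478 expires on the earlier of 12 January 2003 and 25 July 2001.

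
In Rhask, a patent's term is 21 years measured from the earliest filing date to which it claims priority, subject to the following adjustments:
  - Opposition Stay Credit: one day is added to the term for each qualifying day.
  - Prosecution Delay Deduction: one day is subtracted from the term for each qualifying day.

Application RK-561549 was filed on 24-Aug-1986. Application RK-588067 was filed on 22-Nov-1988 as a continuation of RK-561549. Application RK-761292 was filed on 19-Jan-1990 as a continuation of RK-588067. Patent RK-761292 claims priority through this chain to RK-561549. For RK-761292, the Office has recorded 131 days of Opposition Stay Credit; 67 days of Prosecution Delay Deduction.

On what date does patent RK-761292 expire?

October 27, 2007

Earliest priority filing: 24 August 1986.
Base term: 24 August 1986 + 21 years → 24 August 2007.
Opposition Stay Credit: +131 days → 2 January 2008.
Prosecution Delay Deduction: −67 days → 27 October 2007.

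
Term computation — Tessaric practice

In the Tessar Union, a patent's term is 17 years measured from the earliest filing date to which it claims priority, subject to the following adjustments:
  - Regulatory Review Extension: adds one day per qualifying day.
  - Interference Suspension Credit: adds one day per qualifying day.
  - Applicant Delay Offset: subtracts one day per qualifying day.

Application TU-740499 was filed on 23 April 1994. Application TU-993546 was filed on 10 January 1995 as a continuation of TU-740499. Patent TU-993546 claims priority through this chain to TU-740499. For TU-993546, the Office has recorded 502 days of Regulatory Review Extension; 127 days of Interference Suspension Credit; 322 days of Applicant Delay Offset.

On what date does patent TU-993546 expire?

February 24, 2012

Earliest priority filing: 23 April 1994.
Base term: 23 April 1994 + 17 years → 23 April 2011.
Regulatory Review Extension: +502 days → 6 September 2012.
Interference Suspension Credit: +127 days → 11 January 2013.
Applicant Delay Offset: −322 days → 24 February 2012.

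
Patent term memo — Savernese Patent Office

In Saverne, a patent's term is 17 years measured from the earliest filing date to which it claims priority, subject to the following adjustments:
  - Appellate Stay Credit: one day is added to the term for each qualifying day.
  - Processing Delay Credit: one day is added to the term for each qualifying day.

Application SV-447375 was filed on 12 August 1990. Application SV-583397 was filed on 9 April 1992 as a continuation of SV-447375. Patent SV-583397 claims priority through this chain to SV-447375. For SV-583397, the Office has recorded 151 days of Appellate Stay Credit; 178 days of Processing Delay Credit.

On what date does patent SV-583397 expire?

July 6, 2008

Earliest priority filing: 12 August 1990.
Base term: 12 August 1990 + 17 years → 12 August 2007.
Appellate Stay Credit: +151 days → 10 January 2008.
Processing Delay Credit: +178 days → 6 July 2008.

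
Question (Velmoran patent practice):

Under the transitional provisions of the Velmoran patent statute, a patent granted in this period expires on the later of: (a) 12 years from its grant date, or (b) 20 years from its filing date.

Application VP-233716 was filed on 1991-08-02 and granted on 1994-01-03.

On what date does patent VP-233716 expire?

(a) grant + 12 years → 3 January 2006.
(b) filing + 20 years → 2 August 2011.
Later of the two: 2 August 2011.

2011-08-02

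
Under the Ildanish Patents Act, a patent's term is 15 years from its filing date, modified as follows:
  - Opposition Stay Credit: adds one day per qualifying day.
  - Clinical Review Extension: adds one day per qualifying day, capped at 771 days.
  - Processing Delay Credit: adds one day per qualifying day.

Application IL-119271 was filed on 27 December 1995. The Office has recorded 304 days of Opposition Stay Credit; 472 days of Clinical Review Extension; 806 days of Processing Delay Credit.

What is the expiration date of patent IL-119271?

Base term: filing date + 15 years → 27 December 2010.
Opposition Stay Credit: +304 days → 27 October 2011.
Clinical Review Extension: 472 days (within the 771-day cap) → +472 days → 10 February 2013.
Processing Delay Credit: +806 days → 27 April 2015.

2015-04-27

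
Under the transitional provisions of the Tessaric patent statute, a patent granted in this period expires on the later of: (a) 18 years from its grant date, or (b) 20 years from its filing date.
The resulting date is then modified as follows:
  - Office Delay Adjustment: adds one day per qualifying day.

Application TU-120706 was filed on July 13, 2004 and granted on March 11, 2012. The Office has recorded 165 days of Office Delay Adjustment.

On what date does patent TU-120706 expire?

(a) grant + 18 years → 11 March 2030.
(b) filing + 20 years → 13 July 2024.
Later of the two: 11 March 2030.
Office Delay Adjustment: +165 days → 23 August 2030.

2030-08-23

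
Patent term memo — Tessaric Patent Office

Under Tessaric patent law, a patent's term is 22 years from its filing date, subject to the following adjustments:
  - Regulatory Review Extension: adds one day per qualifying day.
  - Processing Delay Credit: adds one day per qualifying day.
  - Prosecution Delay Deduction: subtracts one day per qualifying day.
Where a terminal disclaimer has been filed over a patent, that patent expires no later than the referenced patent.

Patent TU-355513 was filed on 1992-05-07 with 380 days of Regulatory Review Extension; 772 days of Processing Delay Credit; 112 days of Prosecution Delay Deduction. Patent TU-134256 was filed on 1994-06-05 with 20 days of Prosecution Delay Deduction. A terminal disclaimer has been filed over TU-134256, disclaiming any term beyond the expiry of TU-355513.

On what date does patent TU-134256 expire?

Natural term of TU-134256:
  Base: filing + 22 years → 5 June 2016.
  Prosecution Delay Deduction: −20 days → 16 May 2016.
Expiry of referenced patent TU-355513:
  Base: filing + 22 years → 7 May 2014.
  Regulatory Review Extension: +380 days → 22 May 2015.
  Processing Delay Credit: +772 days → 2 July 2017.
  Prosecution Delay Deduction: −112 days → 12 March 2017.
Terminal disclaimer: TU-134256 expires on the earlier of 16 May 2016 and 12 March 2017.

2016-05-16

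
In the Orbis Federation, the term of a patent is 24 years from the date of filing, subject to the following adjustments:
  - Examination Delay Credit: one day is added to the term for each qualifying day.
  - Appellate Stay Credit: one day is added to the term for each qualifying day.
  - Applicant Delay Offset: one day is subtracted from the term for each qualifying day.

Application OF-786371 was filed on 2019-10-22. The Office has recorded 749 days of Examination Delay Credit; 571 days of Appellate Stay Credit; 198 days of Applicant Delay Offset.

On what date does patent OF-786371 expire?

November 17, 2046

Base term: filing date + 24 years → 22 October 2043.
Examination Delay Credit: +749 days → 9 November 2045.
Appellate Stay Credit: +571 days → 3 June 2047.
Applicant Delay Offset: −198 days → 17 November 2046.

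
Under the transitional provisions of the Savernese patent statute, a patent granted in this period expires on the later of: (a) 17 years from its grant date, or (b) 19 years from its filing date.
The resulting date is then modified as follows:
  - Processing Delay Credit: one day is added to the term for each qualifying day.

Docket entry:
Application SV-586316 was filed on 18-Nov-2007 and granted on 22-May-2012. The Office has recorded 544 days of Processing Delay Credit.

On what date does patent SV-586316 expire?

November 17, 2030

(a) grant + 17 years → 22 May 2029.
(b) filing + 19 years → 18 November 2026.
Later of the two: 22 May 2029.
Processing Delay Credit: +544 days → 17 November 2030.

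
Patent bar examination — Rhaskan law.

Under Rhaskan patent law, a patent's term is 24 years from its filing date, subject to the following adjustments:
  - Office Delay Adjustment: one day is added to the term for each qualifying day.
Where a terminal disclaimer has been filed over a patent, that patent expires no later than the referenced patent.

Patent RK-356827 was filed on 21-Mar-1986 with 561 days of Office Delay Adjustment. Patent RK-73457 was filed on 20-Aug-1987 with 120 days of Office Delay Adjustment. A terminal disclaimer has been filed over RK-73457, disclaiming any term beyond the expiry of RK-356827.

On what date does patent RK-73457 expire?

2011-10-03

Natural term of RK-73457:
  Base: filing + 24 years → 20 August 2011.
  Office Delay Adjustment: +120 days → 18 December 2011.
Expiry of referenced patent RK-356827:
  Base: filing + 24 years → 21 March 2010.
  Office Delay Adjustment: +561 days → 3 October 2011.
Terminal disclaimer: RK-73457 expires on the earlier of 18 December 2011 and 3 October 2011.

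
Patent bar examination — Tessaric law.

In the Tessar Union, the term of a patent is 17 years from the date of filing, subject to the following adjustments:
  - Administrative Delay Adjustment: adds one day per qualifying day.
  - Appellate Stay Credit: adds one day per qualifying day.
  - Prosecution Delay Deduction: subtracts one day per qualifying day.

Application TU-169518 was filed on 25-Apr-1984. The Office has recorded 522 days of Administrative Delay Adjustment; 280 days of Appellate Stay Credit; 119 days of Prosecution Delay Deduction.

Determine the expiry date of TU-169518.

Base term: filing date + 17 years → 25 April 2001.
Administrative Delay Adjustment: +522 days → 29 September 2002.
Appellate Stay Credit: +280 days → 6 July 2003.
Prosecution Delay Deduction: −119 days → 9 March 2003.

2003-03-09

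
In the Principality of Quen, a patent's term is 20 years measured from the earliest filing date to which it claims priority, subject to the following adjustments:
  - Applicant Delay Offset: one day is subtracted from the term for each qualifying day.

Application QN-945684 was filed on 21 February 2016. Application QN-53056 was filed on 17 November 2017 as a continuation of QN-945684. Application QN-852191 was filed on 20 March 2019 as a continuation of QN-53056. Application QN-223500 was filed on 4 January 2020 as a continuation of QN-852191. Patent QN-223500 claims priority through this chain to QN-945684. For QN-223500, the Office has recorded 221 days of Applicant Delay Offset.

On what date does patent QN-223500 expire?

2035-07-15

Earliest priority filing: 21 February 2016.
Base term: 21 February 2016 + 20 years → 21 February 2036.
Applicant Delay Offset: −221 days → 15 July 2035.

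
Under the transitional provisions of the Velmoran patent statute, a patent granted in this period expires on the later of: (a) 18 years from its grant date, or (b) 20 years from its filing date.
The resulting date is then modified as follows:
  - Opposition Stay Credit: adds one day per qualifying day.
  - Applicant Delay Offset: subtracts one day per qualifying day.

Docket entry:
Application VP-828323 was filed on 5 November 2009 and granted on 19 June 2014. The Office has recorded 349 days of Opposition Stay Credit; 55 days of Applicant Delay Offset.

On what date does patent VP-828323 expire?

2033-04-09

(a) grant + 18 years → 19 June 2032.
(b) filing + 20 years → 5 November 2029.
Later of the two: 19 June 2032.
Opposition Stay Credit: +349 days → 3 June 2033.
Applicant Delay Offset: −55 days → 9 April 2033.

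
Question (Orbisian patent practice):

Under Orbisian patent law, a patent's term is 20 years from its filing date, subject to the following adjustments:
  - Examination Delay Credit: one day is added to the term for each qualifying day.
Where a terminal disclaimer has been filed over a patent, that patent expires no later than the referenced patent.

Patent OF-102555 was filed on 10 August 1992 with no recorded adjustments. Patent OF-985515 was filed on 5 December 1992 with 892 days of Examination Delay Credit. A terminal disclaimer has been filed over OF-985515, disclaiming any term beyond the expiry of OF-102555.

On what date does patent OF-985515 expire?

August 10, 2012

Natural term of OF-985515:
  Base: filing + 20 years → 5 December 2012.
  Examination Delay Credit: +892 days → 16 May 2015.
Expiry of referenced patent OF-102555:
  Base: filing + 20 years → 10 August 2012.
Terminal disclaimer: OF-985515 expires on the earlier of 16 May 2015 and 10 August 2012.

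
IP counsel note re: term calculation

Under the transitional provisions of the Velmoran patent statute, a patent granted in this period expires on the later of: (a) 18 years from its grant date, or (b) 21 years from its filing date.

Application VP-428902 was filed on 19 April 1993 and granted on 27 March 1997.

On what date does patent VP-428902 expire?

(a) grant + 18 years → 27 March 2015.
(b) filing + 21 years → 19 April 2014.
Later of the two: 27 March 2015.

March 27, 2015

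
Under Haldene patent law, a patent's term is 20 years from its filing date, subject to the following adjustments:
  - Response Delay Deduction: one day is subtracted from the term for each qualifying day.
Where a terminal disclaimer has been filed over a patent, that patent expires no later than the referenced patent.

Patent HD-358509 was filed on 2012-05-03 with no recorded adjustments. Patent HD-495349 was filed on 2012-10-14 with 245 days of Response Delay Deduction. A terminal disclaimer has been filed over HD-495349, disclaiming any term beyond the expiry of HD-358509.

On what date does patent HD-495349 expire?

Natural term of HD-495349:
  Base: filing + 20 years → 14 October 2032.
  Response Delay Deduction: −245 days → 12 February 2032.
Expiry of referenced patent HD-358509:
  Base: filing + 20 years → 3 May 2032.
Terminal disclaimer: HD-495349 expires on the earlier of 12 February 2032 and 3 May 2032.

2032-02-12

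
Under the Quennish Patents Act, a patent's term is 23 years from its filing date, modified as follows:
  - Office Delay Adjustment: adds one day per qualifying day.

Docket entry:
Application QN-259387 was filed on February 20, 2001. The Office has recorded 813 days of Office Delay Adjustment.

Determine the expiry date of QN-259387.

Base term: filing date + 23 years → 20 February 2024.
Office Delay Adjustment: +813 days → 13 May 2026.

2026-05-13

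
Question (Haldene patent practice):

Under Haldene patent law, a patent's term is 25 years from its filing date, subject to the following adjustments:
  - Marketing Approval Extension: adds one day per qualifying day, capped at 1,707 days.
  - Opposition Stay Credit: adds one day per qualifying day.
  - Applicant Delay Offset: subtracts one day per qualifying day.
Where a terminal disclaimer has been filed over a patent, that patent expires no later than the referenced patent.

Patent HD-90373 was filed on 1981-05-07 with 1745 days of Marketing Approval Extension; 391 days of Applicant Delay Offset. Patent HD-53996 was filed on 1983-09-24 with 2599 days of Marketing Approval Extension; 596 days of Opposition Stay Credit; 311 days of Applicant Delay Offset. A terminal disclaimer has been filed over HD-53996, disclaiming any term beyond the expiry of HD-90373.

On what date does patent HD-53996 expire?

2009-12-13

Natural term of HD-53996:
  Base: filing + 25 years → 24 September 2008.
  Marketing Approval Extension: 2599 days claimed exceeds the 1707-day cap, so +1707 days → 28 May 2013.
  Opposition Stay Credit: +596 days → 14 January 2015.
  Applicant Delay Offset: −311 days → 9 March 2014.
Expiry of referenced patent HD-90373:
  Base: filing + 25 years → 7 May 2006.
  Marketing Approval Extension: 1745 days claimed exceeds the 1707-day cap, so +1707 days → 8 January 2011.
  Applicant Delay Offset: −391 days → 13 December 2009.
Terminal disclaimer: HD-53996 expires on the earlier of 9 March 2014 and 13 December 2009.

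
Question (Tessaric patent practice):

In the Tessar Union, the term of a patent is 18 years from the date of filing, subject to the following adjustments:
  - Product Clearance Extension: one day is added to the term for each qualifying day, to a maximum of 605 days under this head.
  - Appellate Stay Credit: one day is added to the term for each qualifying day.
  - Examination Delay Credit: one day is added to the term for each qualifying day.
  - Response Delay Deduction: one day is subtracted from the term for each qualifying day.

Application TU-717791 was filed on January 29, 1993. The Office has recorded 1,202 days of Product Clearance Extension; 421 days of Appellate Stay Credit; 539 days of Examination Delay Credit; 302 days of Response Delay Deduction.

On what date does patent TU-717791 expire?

2014-07-15

Base term: filing date + 18 years → 29 January 2011.
Product Clearance Extension: 1202 days claimed exceeds the 605-day cap, so +605 days → 25 September 2012.
Appellate Stay Credit: +421 days → 20 November 2013.
Examination Delay Credit: +539 days → 13 May 2015.
Response Delay Deduction: −302 days → 15 July 2014.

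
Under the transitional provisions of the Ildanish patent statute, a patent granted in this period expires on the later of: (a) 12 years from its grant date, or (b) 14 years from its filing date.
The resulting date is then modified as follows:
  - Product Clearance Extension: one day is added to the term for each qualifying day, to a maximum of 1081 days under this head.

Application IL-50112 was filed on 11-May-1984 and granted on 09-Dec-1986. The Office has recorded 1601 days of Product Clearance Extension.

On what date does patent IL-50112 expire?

(a) grant + 12 years → 9 December 1998.
(b) filing + 14 years → 11 May 1998.
Later of the two: 9 December 1998.
Product Clearance Extension: 1601 days claimed exceeds the 1081-day cap, so +1081 days → 24 November 2001.

2001-11-24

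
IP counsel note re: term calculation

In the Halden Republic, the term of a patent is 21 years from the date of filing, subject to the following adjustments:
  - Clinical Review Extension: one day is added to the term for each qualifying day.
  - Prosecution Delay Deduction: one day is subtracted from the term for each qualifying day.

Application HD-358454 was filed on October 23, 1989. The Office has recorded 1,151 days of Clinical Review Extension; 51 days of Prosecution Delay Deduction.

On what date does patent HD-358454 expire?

Base term: filing date + 21 years → 23 October 2010.
Clinical Review Extension: +1151 days → 17 December 2013.
Prosecution Delay Deduction: −51 days → 27 October 2013.

October 27, 2013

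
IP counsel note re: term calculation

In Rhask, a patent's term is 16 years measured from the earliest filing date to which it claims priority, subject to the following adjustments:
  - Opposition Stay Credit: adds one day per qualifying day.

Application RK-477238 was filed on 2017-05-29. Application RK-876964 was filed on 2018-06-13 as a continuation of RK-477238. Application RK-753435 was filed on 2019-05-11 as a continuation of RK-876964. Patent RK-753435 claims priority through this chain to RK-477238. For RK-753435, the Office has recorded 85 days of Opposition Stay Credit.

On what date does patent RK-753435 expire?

Earliest priority filing: 29 May 2017.
Base term: 29 May 2017 + 16 years → 29 May 2033.
Opposition Stay Credit: +85 days → 22 August 2033.

August 22, 2033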